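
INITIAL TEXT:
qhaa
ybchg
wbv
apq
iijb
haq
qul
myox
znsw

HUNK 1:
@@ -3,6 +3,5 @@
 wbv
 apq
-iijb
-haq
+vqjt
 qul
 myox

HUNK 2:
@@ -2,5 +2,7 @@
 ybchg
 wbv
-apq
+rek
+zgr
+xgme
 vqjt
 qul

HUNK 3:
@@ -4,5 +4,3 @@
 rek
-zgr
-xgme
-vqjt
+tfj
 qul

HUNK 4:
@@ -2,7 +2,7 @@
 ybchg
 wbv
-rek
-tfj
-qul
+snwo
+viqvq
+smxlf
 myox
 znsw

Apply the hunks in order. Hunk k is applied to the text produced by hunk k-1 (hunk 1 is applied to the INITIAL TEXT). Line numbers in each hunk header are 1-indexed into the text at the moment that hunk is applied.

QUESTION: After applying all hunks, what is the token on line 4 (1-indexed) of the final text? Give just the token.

Answer: snwo

Derivation:
Hunk 1: at line 3 remove [iijb,haq] add [vqjt] -> 8 lines: qhaa ybchg wbv apq vqjt qul myox znsw
Hunk 2: at line 2 remove [apq] add [rek,zgr,xgme] -> 10 lines: qhaa ybchg wbv rek zgr xgme vqjt qul myox znsw
Hunk 3: at line 4 remove [zgr,xgme,vqjt] add [tfj] -> 8 lines: qhaa ybchg wbv rek tfj qul myox znsw
Hunk 4: at line 2 remove [rek,tfj,qul] add [snwo,viqvq,smxlf] -> 8 lines: qhaa ybchg wbv snwo viqvq smxlf myox znsw
Final line 4: snwo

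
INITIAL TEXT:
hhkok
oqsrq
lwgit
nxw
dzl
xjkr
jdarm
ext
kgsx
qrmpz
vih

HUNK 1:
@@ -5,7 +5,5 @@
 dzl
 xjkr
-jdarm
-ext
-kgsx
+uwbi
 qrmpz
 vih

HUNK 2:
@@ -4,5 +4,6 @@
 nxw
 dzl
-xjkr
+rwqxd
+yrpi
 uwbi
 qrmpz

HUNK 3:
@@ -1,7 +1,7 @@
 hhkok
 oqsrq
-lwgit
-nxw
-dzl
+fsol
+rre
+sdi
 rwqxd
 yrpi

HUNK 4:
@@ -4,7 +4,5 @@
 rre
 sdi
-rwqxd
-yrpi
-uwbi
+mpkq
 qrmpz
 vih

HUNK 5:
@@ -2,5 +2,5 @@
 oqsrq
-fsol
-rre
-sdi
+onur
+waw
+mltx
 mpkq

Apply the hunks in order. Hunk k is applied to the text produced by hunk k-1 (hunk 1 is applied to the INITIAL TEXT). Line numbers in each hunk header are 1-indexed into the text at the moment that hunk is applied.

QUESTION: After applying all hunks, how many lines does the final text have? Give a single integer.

Answer: 8

Derivation:
Hunk 1: at line 5 remove [jdarm,ext,kgsx] add [uwbi] -> 9 lines: hhkok oqsrq lwgit nxw dzl xjkr uwbi qrmpz vih
Hunk 2: at line 4 remove [xjkr] add [rwqxd,yrpi] -> 10 lines: hhkok oqsrq lwgit nxw dzl rwqxd yrpi uwbi qrmpz vih
Hunk 3: at line 1 remove [lwgit,nxw,dzl] add [fsol,rre,sdi] -> 10 lines: hhkok oqsrq fsol rre sdi rwqxd yrpi uwbi qrmpz vih
Hunk 4: at line 4 remove [rwqxd,yrpi,uwbi] add [mpkq] -> 8 lines: hhkok oqsrq fsol rre sdi mpkq qrmpz vih
Hunk 5: at line 2 remove [fsol,rre,sdi] add [onur,waw,mltx] -> 8 lines: hhkok oqsrq onur waw mltx mpkq qrmpz vih
Final line count: 8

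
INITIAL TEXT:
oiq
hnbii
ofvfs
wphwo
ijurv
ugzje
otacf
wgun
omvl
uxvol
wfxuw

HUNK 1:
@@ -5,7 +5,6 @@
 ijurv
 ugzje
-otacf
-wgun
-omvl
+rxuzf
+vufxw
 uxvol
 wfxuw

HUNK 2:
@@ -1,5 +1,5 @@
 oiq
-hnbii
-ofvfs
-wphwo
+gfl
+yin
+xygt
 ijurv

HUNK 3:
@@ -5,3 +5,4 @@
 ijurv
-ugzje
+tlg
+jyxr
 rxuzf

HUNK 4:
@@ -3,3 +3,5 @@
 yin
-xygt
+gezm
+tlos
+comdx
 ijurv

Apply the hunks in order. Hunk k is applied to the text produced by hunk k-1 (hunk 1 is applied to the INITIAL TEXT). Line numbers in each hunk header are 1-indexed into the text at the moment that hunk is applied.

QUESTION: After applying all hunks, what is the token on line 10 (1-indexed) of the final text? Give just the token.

Answer: rxuzf

Derivation:
Hunk 1: at line 5 remove [otacf,wgun,omvl] add [rxuzf,vufxw] -> 10 lines: oiq hnbii ofvfs wphwo ijurv ugzje rxuzf vufxw uxvol wfxuw
Hunk 2: at line 1 remove [hnbii,ofvfs,wphwo] add [gfl,yin,xygt] -> 10 lines: oiq gfl yin xygt ijurv ugzje rxuzf vufxw uxvol wfxuw
Hunk 3: at line 5 remove [ugzje] add [tlg,jyxr] -> 11 lines: oiq gfl yin xygt ijurv tlg jyxr rxuzf vufxw uxvol wfxuw
Hunk 4: at line 3 remove [xygt] add [gezm,tlos,comdx] -> 13 lines: oiq gfl yin gezm tlos comdx ijurv tlg jyxr rxuzf vufxw uxvol wfxuw
Final line 10: rxuzf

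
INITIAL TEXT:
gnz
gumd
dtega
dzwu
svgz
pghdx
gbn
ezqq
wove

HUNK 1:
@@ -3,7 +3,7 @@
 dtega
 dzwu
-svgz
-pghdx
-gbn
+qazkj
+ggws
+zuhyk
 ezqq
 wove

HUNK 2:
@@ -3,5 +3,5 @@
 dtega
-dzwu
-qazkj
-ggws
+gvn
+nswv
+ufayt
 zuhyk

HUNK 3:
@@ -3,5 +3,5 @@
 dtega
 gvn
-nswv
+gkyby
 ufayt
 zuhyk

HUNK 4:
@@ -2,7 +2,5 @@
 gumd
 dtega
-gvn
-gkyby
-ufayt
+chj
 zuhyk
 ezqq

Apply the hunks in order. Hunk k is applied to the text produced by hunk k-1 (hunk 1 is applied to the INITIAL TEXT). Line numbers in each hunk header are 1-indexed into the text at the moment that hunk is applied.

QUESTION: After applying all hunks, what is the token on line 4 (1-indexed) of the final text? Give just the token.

Hunk 1: at line 3 remove [svgz,pghdx,gbn] add [qazkj,ggws,zuhyk] -> 9 lines: gnz gumd dtega dzwu qazkj ggws zuhyk ezqq wove
Hunk 2: at line 3 remove [dzwu,qazkj,ggws] add [gvn,nswv,ufayt] -> 9 lines: gnz gumd dtega gvn nswv ufayt zuhyk ezqq wove
Hunk 3: at line 3 remove [nswv] add [gkyby] -> 9 lines: gnz gumd dtega gvn gkyby ufayt zuhyk ezqq wove
Hunk 4: at line 2 remove [gvn,gkyby,ufayt] add [chj] -> 7 lines: gnz gumd dtega chj zuhyk ezqq wove
Final line 4: chj

Answer: chj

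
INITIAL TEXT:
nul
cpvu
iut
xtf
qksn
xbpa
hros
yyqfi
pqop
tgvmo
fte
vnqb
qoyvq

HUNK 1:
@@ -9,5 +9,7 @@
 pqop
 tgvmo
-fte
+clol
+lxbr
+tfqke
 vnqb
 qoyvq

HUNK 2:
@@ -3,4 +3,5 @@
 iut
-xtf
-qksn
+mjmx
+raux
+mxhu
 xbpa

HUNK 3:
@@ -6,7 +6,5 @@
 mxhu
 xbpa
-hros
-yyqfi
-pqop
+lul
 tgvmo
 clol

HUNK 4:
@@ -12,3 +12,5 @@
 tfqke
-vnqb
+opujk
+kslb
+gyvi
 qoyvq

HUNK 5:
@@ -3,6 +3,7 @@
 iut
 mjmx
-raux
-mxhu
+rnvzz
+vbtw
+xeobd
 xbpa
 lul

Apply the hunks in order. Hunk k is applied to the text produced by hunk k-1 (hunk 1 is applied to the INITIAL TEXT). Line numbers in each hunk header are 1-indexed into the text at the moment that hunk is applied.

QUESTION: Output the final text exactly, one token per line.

Answer: nul
cpvu
iut
mjmx
rnvzz
vbtw
xeobd
xbpa
lul
tgvmo
clol
lxbr
tfqke
opujk
kslb
gyvi
qoyvq

Derivation:
Hunk 1: at line 9 remove [fte] add [clol,lxbr,tfqke] -> 15 lines: nul cpvu iut xtf qksn xbpa hros yyqfi pqop tgvmo clol lxbr tfqke vnqb qoyvq
Hunk 2: at line 3 remove [xtf,qksn] add [mjmx,raux,mxhu] -> 16 lines: nul cpvu iut mjmx raux mxhu xbpa hros yyqfi pqop tgvmo clol lxbr tfqke vnqb qoyvq
Hunk 3: at line 6 remove [hros,yyqfi,pqop] add [lul] -> 14 lines: nul cpvu iut mjmx raux mxhu xbpa lul tgvmo clol lxbr tfqke vnqb qoyvq
Hunk 4: at line 12 remove [vnqb] add [opujk,kslb,gyvi] -> 16 lines: nul cpvu iut mjmx raux mxhu xbpa lul tgvmo clol lxbr tfqke opujk kslb gyvi qoyvq
Hunk 5: at line 3 remove [raux,mxhu] add [rnvzz,vbtw,xeobd] -> 17 lines: nul cpvu iut mjmx rnvzz vbtw xeobd xbpa lul tgvmo clol lxbr tfqke opujk kslb gyvi qoyvq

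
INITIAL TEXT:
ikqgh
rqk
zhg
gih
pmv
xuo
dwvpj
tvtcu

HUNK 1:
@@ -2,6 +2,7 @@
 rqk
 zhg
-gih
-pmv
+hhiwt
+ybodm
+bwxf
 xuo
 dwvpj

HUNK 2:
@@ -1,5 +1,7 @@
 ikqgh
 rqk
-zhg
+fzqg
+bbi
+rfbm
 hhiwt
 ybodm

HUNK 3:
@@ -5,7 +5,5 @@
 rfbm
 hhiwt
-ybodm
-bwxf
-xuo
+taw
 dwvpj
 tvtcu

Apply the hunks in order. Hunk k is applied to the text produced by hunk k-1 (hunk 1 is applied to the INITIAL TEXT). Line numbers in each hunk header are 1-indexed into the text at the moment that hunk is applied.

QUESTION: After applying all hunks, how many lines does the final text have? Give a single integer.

Answer: 9

Derivation:
Hunk 1: at line 2 remove [gih,pmv] add [hhiwt,ybodm,bwxf] -> 9 lines: ikqgh rqk zhg hhiwt ybodm bwxf xuo dwvpj tvtcu
Hunk 2: at line 1 remove [zhg] add [fzqg,bbi,rfbm] -> 11 lines: ikqgh rqk fzqg bbi rfbm hhiwt ybodm bwxf xuo dwvpj tvtcu
Hunk 3: at line 5 remove [ybodm,bwxf,xuo] add [taw] -> 9 lines: ikqgh rqk fzqg bbi rfbm hhiwt taw dwvpj tvtcu
Final line count: 9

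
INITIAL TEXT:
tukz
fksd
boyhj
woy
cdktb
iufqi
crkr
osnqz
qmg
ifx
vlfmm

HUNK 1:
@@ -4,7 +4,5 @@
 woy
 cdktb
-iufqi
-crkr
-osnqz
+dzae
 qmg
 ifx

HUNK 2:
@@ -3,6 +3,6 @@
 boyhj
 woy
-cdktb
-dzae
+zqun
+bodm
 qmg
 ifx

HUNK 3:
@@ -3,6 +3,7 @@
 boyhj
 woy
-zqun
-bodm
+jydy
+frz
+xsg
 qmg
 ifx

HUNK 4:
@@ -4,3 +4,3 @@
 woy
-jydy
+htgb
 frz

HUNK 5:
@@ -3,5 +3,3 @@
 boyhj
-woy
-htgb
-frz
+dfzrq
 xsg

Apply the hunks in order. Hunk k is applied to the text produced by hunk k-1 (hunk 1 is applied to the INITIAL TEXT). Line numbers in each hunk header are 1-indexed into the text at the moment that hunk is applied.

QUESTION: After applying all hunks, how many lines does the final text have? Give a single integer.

Hunk 1: at line 4 remove [iufqi,crkr,osnqz] add [dzae] -> 9 lines: tukz fksd boyhj woy cdktb dzae qmg ifx vlfmm
Hunk 2: at line 3 remove [cdktb,dzae] add [zqun,bodm] -> 9 lines: tukz fksd boyhj woy zqun bodm qmg ifx vlfmm
Hunk 3: at line 3 remove [zqun,bodm] add [jydy,frz,xsg] -> 10 lines: tukz fksd boyhj woy jydy frz xsg qmg ifx vlfmm
Hunk 4: at line 4 remove [jydy] add [htgb] -> 10 lines: tukz fksd boyhj woy htgb frz xsg qmg ifx vlfmm
Hunk 5: at line 3 remove [woy,htgb,frz] add [dfzrq] -> 8 lines: tukz fksd boyhj dfzrq xsg qmg ifx vlfmm
Final line count: 8

Answer: 8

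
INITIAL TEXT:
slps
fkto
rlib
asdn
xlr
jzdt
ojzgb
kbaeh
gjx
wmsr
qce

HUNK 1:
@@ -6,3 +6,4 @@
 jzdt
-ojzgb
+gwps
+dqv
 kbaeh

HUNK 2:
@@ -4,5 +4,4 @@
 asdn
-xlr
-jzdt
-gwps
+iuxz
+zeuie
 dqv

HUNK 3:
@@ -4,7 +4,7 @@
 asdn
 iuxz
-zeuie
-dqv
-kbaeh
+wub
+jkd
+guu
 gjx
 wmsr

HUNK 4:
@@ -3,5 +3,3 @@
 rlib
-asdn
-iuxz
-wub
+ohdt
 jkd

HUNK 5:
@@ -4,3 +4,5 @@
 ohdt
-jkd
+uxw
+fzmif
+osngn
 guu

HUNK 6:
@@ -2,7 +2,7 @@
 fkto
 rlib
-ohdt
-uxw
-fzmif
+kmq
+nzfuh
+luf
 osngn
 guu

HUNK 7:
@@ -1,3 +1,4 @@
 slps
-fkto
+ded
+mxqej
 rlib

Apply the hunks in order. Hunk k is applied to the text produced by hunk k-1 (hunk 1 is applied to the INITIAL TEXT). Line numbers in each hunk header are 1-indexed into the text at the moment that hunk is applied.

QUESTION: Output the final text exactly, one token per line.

Answer: slps
ded
mxqej
rlib
kmq
nzfuh
luf
osngn
guu
gjx
wmsr
qce

Derivation:
Hunk 1: at line 6 remove [ojzgb] add [gwps,dqv] -> 12 lines: slps fkto rlib asdn xlr jzdt gwps dqv kbaeh gjx wmsr qce
Hunk 2: at line 4 remove [xlr,jzdt,gwps] add [iuxz,zeuie] -> 11 lines: slps fkto rlib asdn iuxz zeuie dqv kbaeh gjx wmsr qce
Hunk 3: at line 4 remove [zeuie,dqv,kbaeh] add [wub,jkd,guu] -> 11 lines: slps fkto rlib asdn iuxz wub jkd guu gjx wmsr qce
Hunk 4: at line 3 remove [asdn,iuxz,wub] add [ohdt] -> 9 lines: slps fkto rlib ohdt jkd guu gjx wmsr qce
Hunk 5: at line 4 remove [jkd] add [uxw,fzmif,osngn] -> 11 lines: slps fkto rlib ohdt uxw fzmif osngn guu gjx wmsr qce
Hunk 6: at line 2 remove [ohdt,uxw,fzmif] add [kmq,nzfuh,luf] -> 11 lines: slps fkto rlib kmq nzfuh luf osngn guu gjx wmsr qce
Hunk 7: at line 1 remove [fkto] add [ded,mxqej] -> 12 lines: slps ded mxqej rlib kmq nzfuh luf osngn guu gjx wmsr qce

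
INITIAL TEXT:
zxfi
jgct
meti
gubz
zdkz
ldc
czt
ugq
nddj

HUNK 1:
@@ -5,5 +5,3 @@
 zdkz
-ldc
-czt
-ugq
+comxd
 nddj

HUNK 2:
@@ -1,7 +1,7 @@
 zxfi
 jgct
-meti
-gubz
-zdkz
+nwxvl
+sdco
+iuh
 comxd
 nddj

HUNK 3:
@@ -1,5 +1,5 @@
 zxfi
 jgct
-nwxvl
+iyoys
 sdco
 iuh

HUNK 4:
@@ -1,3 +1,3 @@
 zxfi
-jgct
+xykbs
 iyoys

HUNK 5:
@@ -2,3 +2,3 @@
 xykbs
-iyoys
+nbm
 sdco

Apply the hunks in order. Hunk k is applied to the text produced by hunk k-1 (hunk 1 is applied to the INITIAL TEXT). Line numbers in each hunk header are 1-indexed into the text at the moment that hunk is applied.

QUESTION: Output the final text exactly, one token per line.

Answer: zxfi
xykbs
nbm
sdco
iuh
comxd
nddj

Derivation:
Hunk 1: at line 5 remove [ldc,czt,ugq] add [comxd] -> 7 lines: zxfi jgct meti gubz zdkz comxd nddj
Hunk 2: at line 1 remove [meti,gubz,zdkz] add [nwxvl,sdco,iuh] -> 7 lines: zxfi jgct nwxvl sdco iuh comxd nddj
Hunk 3: at line 1 remove [nwxvl] add [iyoys] -> 7 lines: zxfi jgct iyoys sdco iuh comxd nddj
Hunk 4: at line 1 remove [jgct] add [xykbs] -> 7 lines: zxfi xykbs iyoys sdco iuh comxd nddj
Hunk 5: at line 2 remove [iyoys] add [nbm] -> 7 lines: zxfi xykbs nbm sdco iuh comxd nddj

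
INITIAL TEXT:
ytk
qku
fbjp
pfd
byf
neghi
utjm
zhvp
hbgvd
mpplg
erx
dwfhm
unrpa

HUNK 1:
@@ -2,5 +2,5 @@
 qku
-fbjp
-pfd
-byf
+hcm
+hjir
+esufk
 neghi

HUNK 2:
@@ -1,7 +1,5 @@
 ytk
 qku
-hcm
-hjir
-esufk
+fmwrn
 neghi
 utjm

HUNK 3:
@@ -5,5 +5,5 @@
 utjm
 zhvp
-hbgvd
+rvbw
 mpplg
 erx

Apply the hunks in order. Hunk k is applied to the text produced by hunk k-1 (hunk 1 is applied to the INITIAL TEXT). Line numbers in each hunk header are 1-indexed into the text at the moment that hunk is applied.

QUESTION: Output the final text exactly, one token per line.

Answer: ytk
qku
fmwrn
neghi
utjm
zhvp
rvbw
mpplg
erx
dwfhm
unrpa

Derivation:
Hunk 1: at line 2 remove [fbjp,pfd,byf] add [hcm,hjir,esufk] -> 13 lines: ytk qku hcm hjir esufk neghi utjm zhvp hbgvd mpplg erx dwfhm unrpa
Hunk 2: at line 1 remove [hcm,hjir,esufk] add [fmwrn] -> 11 lines: ytk qku fmwrn neghi utjm zhvp hbgvd mpplg erx dwfhm unrpa
Hunk 3: at line 5 remove [hbgvd] add [rvbw] -> 11 lines: ytk qku fmwrn neghi utjm zhvp rvbw mpplg erx dwfhm unrpa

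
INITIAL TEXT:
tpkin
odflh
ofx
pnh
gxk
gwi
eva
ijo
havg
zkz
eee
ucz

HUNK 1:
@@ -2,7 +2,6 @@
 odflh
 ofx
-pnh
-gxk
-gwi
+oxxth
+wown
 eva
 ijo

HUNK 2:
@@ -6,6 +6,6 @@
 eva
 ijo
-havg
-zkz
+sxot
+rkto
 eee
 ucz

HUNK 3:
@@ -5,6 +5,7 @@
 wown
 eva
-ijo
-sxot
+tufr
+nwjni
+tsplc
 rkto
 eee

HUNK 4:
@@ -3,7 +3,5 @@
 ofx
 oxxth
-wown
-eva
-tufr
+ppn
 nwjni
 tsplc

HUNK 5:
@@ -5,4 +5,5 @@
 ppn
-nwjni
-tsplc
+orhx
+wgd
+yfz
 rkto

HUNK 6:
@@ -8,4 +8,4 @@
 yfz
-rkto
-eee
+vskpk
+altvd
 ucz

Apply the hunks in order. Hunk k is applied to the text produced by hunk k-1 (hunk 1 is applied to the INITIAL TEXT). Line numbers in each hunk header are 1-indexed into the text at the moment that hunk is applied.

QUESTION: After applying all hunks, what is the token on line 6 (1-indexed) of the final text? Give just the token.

Hunk 1: at line 2 remove [pnh,gxk,gwi] add [oxxth,wown] -> 11 lines: tpkin odflh ofx oxxth wown eva ijo havg zkz eee ucz
Hunk 2: at line 6 remove [havg,zkz] add [sxot,rkto] -> 11 lines: tpkin odflh ofx oxxth wown eva ijo sxot rkto eee ucz
Hunk 3: at line 5 remove [ijo,sxot] add [tufr,nwjni,tsplc] -> 12 lines: tpkin odflh ofx oxxth wown eva tufr nwjni tsplc rkto eee ucz
Hunk 4: at line 3 remove [wown,eva,tufr] add [ppn] -> 10 lines: tpkin odflh ofx oxxth ppn nwjni tsplc rkto eee ucz
Hunk 5: at line 5 remove [nwjni,tsplc] add [orhx,wgd,yfz] -> 11 lines: tpkin odflh ofx oxxth ppn orhx wgd yfz rkto eee ucz
Hunk 6: at line 8 remove [rkto,eee] add [vskpk,altvd] -> 11 lines: tpkin odflh ofx oxxth ppn orhx wgd yfz vskpk altvd ucz
Final line 6: orhx

Answer: orhx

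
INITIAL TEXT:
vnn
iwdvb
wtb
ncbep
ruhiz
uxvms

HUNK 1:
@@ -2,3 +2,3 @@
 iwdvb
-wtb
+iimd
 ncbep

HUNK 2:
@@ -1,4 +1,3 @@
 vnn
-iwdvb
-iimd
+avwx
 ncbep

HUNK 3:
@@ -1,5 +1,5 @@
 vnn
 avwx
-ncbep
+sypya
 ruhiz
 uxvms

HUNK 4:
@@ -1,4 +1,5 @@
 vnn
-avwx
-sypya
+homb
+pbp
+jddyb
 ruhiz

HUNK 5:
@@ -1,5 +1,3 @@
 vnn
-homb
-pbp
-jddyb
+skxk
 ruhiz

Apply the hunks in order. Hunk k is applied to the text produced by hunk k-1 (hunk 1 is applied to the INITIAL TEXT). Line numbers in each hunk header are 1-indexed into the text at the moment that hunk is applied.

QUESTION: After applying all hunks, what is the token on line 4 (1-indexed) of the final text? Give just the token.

Hunk 1: at line 2 remove [wtb] add [iimd] -> 6 lines: vnn iwdvb iimd ncbep ruhiz uxvms
Hunk 2: at line 1 remove [iwdvb,iimd] add [avwx] -> 5 lines: vnn avwx ncbep ruhiz uxvms
Hunk 3: at line 1 remove [ncbep] add [sypya] -> 5 lines: vnn avwx sypya ruhiz uxvms
Hunk 4: at line 1 remove [avwx,sypya] add [homb,pbp,jddyb] -> 6 lines: vnn homb pbp jddyb ruhiz uxvms
Hunk 5: at line 1 remove [homb,pbp,jddyb] add [skxk] -> 4 lines: vnn skxk ruhiz uxvms
Final line 4: uxvms

Answer: uxvms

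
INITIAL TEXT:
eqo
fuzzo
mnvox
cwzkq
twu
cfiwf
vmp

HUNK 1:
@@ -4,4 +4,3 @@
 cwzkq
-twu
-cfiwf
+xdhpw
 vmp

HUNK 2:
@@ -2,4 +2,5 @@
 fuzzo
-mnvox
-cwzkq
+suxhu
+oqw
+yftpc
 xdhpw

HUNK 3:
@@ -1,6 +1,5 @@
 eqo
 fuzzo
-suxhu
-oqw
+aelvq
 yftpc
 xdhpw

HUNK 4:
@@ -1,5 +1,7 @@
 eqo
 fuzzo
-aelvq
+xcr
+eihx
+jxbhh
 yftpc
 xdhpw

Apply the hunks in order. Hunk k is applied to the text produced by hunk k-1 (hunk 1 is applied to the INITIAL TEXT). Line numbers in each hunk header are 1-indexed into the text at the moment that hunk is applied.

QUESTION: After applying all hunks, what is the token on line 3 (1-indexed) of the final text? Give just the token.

Answer: xcr

Derivation:
Hunk 1: at line 4 remove [twu,cfiwf] add [xdhpw] -> 6 lines: eqo fuzzo mnvox cwzkq xdhpw vmp
Hunk 2: at line 2 remove [mnvox,cwzkq] add [suxhu,oqw,yftpc] -> 7 lines: eqo fuzzo suxhu oqw yftpc xdhpw vmp
Hunk 3: at line 1 remove [suxhu,oqw] add [aelvq] -> 6 lines: eqo fuzzo aelvq yftpc xdhpw vmp
Hunk 4: at line 1 remove [aelvq] add [xcr,eihx,jxbhh] -> 8 lines: eqo fuzzo xcr eihx jxbhh yftpc xdhpw vmp
Final line 3: xcr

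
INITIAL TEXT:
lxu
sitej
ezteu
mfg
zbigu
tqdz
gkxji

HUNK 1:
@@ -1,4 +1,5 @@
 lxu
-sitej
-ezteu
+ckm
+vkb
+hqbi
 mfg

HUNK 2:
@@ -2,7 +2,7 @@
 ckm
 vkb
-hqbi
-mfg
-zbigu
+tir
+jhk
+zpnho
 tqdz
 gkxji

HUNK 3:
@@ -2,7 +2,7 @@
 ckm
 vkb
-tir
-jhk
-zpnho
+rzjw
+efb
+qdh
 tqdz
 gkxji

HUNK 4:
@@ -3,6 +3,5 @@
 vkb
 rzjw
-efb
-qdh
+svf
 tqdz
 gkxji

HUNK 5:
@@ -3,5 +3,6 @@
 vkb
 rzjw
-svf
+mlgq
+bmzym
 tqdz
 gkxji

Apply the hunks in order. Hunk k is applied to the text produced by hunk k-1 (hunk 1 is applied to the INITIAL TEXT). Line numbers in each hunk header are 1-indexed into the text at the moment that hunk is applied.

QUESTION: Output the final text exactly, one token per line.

Answer: lxu
ckm
vkb
rzjw
mlgq
bmzym
tqdz
gkxji

Derivation:
Hunk 1: at line 1 remove [sitej,ezteu] add [ckm,vkb,hqbi] -> 8 lines: lxu ckm vkb hqbi mfg zbigu tqdz gkxji
Hunk 2: at line 2 remove [hqbi,mfg,zbigu] add [tir,jhk,zpnho] -> 8 lines: lxu ckm vkb tir jhk zpnho tqdz gkxji
Hunk 3: at line 2 remove [tir,jhk,zpnho] add [rzjw,efb,qdh] -> 8 lines: lxu ckm vkb rzjw efb qdh tqdz gkxji
Hunk 4: at line 3 remove [efb,qdh] add [svf] -> 7 lines: lxu ckm vkb rzjw svf tqdz gkxji
Hunk 5: at line 3 remove [svf] add [mlgq,bmzym] -> 8 lines: lxu ckm vkb rzjw mlgq bmzym tqdz gkxji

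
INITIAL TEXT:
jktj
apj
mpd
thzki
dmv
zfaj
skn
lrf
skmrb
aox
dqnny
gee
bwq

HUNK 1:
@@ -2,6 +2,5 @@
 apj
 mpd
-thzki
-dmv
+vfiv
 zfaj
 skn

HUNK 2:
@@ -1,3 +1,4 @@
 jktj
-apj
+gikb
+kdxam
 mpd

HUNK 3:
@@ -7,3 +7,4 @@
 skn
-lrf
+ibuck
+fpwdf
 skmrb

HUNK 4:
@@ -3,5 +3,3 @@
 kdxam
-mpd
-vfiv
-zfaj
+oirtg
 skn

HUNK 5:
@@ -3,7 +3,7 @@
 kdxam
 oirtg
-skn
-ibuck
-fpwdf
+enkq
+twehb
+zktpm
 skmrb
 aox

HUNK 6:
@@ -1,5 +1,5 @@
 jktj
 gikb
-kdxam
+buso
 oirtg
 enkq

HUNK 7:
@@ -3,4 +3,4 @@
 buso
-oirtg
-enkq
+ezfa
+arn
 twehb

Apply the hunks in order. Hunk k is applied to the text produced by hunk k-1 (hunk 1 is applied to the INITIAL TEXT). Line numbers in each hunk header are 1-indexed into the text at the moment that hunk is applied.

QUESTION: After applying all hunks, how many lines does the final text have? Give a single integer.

Hunk 1: at line 2 remove [thzki,dmv] add [vfiv] -> 12 lines: jktj apj mpd vfiv zfaj skn lrf skmrb aox dqnny gee bwq
Hunk 2: at line 1 remove [apj] add [gikb,kdxam] -> 13 lines: jktj gikb kdxam mpd vfiv zfaj skn lrf skmrb aox dqnny gee bwq
Hunk 3: at line 7 remove [lrf] add [ibuck,fpwdf] -> 14 lines: jktj gikb kdxam mpd vfiv zfaj skn ibuck fpwdf skmrb aox dqnny gee bwq
Hunk 4: at line 3 remove [mpd,vfiv,zfaj] add [oirtg] -> 12 lines: jktj gikb kdxam oirtg skn ibuck fpwdf skmrb aox dqnny gee bwq
Hunk 5: at line 3 remove [skn,ibuck,fpwdf] add [enkq,twehb,zktpm] -> 12 lines: jktj gikb kdxam oirtg enkq twehb zktpm skmrb aox dqnny gee bwq
Hunk 6: at line 1 remove [kdxam] add [buso] -> 12 lines: jktj gikb buso oirtg enkq twehb zktpm skmrb aox dqnny gee bwq
Hunk 7: at line 3 remove [oirtg,enkq] add [ezfa,arn] -> 12 lines: jktj gikb buso ezfa arn twehb zktpm skmrb aox dqnny gee bwq
Final line count: 12

Answer: 12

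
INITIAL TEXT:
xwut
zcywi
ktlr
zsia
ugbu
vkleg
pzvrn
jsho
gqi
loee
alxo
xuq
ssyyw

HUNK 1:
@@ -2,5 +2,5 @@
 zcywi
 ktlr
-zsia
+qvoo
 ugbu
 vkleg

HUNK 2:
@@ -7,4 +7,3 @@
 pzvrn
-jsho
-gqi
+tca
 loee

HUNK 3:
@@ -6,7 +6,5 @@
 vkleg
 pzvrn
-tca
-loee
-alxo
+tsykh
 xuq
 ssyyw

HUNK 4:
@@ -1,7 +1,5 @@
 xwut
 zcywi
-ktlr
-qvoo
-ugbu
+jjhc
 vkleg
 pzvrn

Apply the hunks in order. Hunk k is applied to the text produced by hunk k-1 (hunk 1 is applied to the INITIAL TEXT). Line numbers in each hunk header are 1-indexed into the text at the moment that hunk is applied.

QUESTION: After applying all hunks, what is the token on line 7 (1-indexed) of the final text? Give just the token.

Hunk 1: at line 2 remove [zsia] add [qvoo] -> 13 lines: xwut zcywi ktlr qvoo ugbu vkleg pzvrn jsho gqi loee alxo xuq ssyyw
Hunk 2: at line 7 remove [jsho,gqi] add [tca] -> 12 lines: xwut zcywi ktlr qvoo ugbu vkleg pzvrn tca loee alxo xuq ssyyw
Hunk 3: at line 6 remove [tca,loee,alxo] add [tsykh] -> 10 lines: xwut zcywi ktlr qvoo ugbu vkleg pzvrn tsykh xuq ssyyw
Hunk 4: at line 1 remove [ktlr,qvoo,ugbu] add [jjhc] -> 8 lines: xwut zcywi jjhc vkleg pzvrn tsykh xuq ssyyw
Final line 7: xuq

Answer: xuq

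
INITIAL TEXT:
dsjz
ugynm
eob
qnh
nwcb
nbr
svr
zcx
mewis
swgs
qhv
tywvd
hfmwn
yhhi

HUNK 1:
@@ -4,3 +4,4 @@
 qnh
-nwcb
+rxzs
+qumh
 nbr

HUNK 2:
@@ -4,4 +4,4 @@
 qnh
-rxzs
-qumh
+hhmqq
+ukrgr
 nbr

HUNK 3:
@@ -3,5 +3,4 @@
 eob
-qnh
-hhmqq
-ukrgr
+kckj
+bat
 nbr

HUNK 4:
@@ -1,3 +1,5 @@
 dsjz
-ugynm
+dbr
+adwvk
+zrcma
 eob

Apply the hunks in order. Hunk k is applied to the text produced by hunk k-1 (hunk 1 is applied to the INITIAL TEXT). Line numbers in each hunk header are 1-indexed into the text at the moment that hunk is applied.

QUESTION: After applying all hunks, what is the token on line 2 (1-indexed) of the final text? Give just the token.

Hunk 1: at line 4 remove [nwcb] add [rxzs,qumh] -> 15 lines: dsjz ugynm eob qnh rxzs qumh nbr svr zcx mewis swgs qhv tywvd hfmwn yhhi
Hunk 2: at line 4 remove [rxzs,qumh] add [hhmqq,ukrgr] -> 15 lines: dsjz ugynm eob qnh hhmqq ukrgr nbr svr zcx mewis swgs qhv tywvd hfmwn yhhi
Hunk 3: at line 3 remove [qnh,hhmqq,ukrgr] add [kckj,bat] -> 14 lines: dsjz ugynm eob kckj bat nbr svr zcx mewis swgs qhv tywvd hfmwn yhhi
Hunk 4: at line 1 remove [ugynm] add [dbr,adwvk,zrcma] -> 16 lines: dsjz dbr adwvk zrcma eob kckj bat nbr svr zcx mewis swgs qhv tywvd hfmwn yhhi
Final line 2: dbr

Answer: dbr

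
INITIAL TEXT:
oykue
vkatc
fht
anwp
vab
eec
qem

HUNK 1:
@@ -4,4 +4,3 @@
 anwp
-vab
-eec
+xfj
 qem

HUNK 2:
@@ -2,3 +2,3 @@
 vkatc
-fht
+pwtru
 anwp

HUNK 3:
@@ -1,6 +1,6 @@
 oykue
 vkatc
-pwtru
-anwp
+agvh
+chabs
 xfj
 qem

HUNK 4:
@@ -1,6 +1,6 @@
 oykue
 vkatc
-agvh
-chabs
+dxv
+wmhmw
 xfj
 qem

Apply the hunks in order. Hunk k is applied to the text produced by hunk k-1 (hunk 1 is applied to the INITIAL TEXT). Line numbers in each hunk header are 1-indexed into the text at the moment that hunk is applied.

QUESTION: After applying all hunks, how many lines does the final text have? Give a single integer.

Answer: 6

Derivation:
Hunk 1: at line 4 remove [vab,eec] add [xfj] -> 6 lines: oykue vkatc fht anwp xfj qem
Hunk 2: at line 2 remove [fht] add [pwtru] -> 6 lines: oykue vkatc pwtru anwp xfj qem
Hunk 3: at line 1 remove [pwtru,anwp] add [agvh,chabs] -> 6 lines: oykue vkatc agvh chabs xfj qem
Hunk 4: at line 1 remove [agvh,chabs] add [dxv,wmhmw] -> 6 lines: oykue vkatc dxv wmhmw xfj qem
Final line count: 6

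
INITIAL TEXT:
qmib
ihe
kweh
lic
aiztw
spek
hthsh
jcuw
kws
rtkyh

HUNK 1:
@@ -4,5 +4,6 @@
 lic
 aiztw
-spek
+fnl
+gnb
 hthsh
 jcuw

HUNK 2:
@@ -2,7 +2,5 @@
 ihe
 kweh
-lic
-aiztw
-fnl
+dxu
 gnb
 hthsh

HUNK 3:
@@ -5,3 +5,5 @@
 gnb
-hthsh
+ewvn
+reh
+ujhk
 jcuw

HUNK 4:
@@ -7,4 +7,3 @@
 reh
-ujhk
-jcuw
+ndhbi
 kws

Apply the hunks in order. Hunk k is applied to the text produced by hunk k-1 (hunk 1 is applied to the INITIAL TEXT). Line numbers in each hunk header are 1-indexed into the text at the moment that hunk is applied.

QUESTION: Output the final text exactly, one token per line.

Hunk 1: at line 4 remove [spek] add [fnl,gnb] -> 11 lines: qmib ihe kweh lic aiztw fnl gnb hthsh jcuw kws rtkyh
Hunk 2: at line 2 remove [lic,aiztw,fnl] add [dxu] -> 9 lines: qmib ihe kweh dxu gnb hthsh jcuw kws rtkyh
Hunk 3: at line 5 remove [hthsh] add [ewvn,reh,ujhk] -> 11 lines: qmib ihe kweh dxu gnb ewvn reh ujhk jcuw kws rtkyh
Hunk 4: at line 7 remove [ujhk,jcuw] add [ndhbi] -> 10 lines: qmib ihe kweh dxu gnb ewvn reh ndhbi kws rtkyh

Answer: qmib
ihe
kweh
dxu
gnb
ewvn
reh
ndhbi
kws
rtkyh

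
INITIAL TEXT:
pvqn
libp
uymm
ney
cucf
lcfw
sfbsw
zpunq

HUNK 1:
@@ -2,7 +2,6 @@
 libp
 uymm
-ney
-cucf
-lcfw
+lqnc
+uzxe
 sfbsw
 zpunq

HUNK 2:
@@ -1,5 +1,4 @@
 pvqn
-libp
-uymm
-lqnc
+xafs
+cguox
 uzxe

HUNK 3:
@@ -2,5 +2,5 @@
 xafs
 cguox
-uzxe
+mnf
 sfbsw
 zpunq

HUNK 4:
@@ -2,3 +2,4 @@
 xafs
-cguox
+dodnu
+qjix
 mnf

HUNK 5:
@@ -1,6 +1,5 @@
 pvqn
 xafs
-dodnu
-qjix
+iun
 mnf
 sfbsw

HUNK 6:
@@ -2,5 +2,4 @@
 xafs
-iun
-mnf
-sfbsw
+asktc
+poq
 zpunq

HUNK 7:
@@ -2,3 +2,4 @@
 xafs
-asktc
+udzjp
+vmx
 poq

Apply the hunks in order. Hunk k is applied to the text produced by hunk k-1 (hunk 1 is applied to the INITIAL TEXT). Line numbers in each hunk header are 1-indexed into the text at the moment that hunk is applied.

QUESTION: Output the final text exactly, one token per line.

Answer: pvqn
xafs
udzjp
vmx
poq
zpunq

Derivation:
Hunk 1: at line 2 remove [ney,cucf,lcfw] add [lqnc,uzxe] -> 7 lines: pvqn libp uymm lqnc uzxe sfbsw zpunq
Hunk 2: at line 1 remove [libp,uymm,lqnc] add [xafs,cguox] -> 6 lines: pvqn xafs cguox uzxe sfbsw zpunq
Hunk 3: at line 2 remove [uzxe] add [mnf] -> 6 lines: pvqn xafs cguox mnf sfbsw zpunq
Hunk 4: at line 2 remove [cguox] add [dodnu,qjix] -> 7 lines: pvqn xafs dodnu qjix mnf sfbsw zpunq
Hunk 5: at line 1 remove [dodnu,qjix] add [iun] -> 6 lines: pvqn xafs iun mnf sfbsw zpunq
Hunk 6: at line 2 remove [iun,mnf,sfbsw] add [asktc,poq] -> 5 lines: pvqn xafs asktc poq zpunq
Hunk 7: at line 2 remove [asktc] add [udzjp,vmx] -> 6 lines: pvqn xafs udzjp vmx poq zpunq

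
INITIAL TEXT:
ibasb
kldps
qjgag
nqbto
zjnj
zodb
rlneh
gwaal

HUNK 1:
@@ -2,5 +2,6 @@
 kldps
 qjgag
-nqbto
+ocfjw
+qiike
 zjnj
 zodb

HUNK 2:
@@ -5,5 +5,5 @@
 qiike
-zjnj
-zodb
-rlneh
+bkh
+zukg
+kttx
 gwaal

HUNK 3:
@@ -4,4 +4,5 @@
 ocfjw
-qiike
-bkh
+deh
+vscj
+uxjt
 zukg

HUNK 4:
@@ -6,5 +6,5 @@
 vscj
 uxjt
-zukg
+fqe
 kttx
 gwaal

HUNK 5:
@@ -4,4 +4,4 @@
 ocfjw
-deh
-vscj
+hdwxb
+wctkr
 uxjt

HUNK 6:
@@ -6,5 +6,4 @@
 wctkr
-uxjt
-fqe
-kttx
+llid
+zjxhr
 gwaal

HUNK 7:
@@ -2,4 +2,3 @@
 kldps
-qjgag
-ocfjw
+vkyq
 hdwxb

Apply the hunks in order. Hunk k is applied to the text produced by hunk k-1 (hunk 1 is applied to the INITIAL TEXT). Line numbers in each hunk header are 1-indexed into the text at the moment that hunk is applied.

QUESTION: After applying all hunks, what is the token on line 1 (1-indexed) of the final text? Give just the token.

Answer: ibasb

Derivation:
Hunk 1: at line 2 remove [nqbto] add [ocfjw,qiike] -> 9 lines: ibasb kldps qjgag ocfjw qiike zjnj zodb rlneh gwaal
Hunk 2: at line 5 remove [zjnj,zodb,rlneh] add [bkh,zukg,kttx] -> 9 lines: ibasb kldps qjgag ocfjw qiike bkh zukg kttx gwaal
Hunk 3: at line 4 remove [qiike,bkh] add [deh,vscj,uxjt] -> 10 lines: ibasb kldps qjgag ocfjw deh vscj uxjt zukg kttx gwaal
Hunk 4: at line 6 remove [zukg] add [fqe] -> 10 lines: ibasb kldps qjgag ocfjw deh vscj uxjt fqe kttx gwaal
Hunk 5: at line 4 remove [deh,vscj] add [hdwxb,wctkr] -> 10 lines: ibasb kldps qjgag ocfjw hdwxb wctkr uxjt fqe kttx gwaal
Hunk 6: at line 6 remove [uxjt,fqe,kttx] add [llid,zjxhr] -> 9 lines: ibasb kldps qjgag ocfjw hdwxb wctkr llid zjxhr gwaal
Hunk 7: at line 2 remove [qjgag,ocfjw] add [vkyq] -> 8 lines: ibasb kldps vkyq hdwxb wctkr llid zjxhr gwaal
Final line 1: ibasb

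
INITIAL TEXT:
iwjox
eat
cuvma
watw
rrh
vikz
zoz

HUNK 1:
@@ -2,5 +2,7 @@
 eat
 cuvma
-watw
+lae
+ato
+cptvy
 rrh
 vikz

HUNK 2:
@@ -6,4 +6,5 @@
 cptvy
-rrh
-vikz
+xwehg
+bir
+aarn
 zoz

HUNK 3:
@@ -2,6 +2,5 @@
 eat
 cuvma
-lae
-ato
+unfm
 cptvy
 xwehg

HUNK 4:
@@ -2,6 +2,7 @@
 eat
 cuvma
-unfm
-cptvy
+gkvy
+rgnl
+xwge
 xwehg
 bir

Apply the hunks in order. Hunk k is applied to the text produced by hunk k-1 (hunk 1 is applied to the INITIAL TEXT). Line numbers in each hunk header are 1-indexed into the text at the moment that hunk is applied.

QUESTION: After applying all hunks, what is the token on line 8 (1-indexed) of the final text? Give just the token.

Answer: bir

Derivation:
Hunk 1: at line 2 remove [watw] add [lae,ato,cptvy] -> 9 lines: iwjox eat cuvma lae ato cptvy rrh vikz zoz
Hunk 2: at line 6 remove [rrh,vikz] add [xwehg,bir,aarn] -> 10 lines: iwjox eat cuvma lae ato cptvy xwehg bir aarn zoz
Hunk 3: at line 2 remove [lae,ato] add [unfm] -> 9 lines: iwjox eat cuvma unfm cptvy xwehg bir aarn zoz
Hunk 4: at line 2 remove [unfm,cptvy] add [gkvy,rgnl,xwge] -> 10 lines: iwjox eat cuvma gkvy rgnl xwge xwehg bir aarn zoz
Final line 8: bir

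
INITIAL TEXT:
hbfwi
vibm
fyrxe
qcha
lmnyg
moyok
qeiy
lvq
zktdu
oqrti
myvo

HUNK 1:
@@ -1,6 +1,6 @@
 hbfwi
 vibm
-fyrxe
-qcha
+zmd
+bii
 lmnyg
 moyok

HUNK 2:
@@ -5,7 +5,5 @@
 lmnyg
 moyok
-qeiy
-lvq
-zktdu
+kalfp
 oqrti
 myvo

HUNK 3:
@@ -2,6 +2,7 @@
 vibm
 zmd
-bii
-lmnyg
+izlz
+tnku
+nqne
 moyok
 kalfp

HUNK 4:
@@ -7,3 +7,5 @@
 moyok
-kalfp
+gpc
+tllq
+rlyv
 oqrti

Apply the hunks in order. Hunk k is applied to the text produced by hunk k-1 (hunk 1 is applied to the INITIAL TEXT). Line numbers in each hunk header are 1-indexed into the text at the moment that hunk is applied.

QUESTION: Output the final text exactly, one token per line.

Hunk 1: at line 1 remove [fyrxe,qcha] add [zmd,bii] -> 11 lines: hbfwi vibm zmd bii lmnyg moyok qeiy lvq zktdu oqrti myvo
Hunk 2: at line 5 remove [qeiy,lvq,zktdu] add [kalfp] -> 9 lines: hbfwi vibm zmd bii lmnyg moyok kalfp oqrti myvo
Hunk 3: at line 2 remove [bii,lmnyg] add [izlz,tnku,nqne] -> 10 lines: hbfwi vibm zmd izlz tnku nqne moyok kalfp oqrti myvo
Hunk 4: at line 7 remove [kalfp] add [gpc,tllq,rlyv] -> 12 lines: hbfwi vibm zmd izlz tnku nqne moyok gpc tllq rlyv oqrti myvo

Answer: hbfwi
vibm
zmd
izlz
tnku
nqne
moyok
gpc
tllq
rlyv
oqrti
myvo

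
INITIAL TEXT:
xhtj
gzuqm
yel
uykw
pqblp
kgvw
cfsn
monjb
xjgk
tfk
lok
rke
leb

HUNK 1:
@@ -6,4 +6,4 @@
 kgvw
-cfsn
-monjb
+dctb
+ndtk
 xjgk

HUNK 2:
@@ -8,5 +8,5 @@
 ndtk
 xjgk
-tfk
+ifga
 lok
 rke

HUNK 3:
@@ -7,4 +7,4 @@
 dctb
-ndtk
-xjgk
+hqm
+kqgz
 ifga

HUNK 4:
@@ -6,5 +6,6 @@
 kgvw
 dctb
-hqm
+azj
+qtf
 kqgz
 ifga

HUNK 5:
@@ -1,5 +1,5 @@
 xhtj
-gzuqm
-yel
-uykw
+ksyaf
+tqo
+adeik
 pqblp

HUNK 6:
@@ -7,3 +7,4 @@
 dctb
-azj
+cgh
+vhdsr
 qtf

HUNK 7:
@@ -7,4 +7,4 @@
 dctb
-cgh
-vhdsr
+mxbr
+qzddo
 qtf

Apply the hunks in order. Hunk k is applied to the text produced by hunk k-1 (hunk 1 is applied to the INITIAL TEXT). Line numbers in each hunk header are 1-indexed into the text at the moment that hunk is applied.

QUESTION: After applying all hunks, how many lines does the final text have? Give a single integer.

Hunk 1: at line 6 remove [cfsn,monjb] add [dctb,ndtk] -> 13 lines: xhtj gzuqm yel uykw pqblp kgvw dctb ndtk xjgk tfk lok rke leb
Hunk 2: at line 8 remove [tfk] add [ifga] -> 13 lines: xhtj gzuqm yel uykw pqblp kgvw dctb ndtk xjgk ifga lok rke leb
Hunk 3: at line 7 remove [ndtk,xjgk] add [hqm,kqgz] -> 13 lines: xhtj gzuqm yel uykw pqblp kgvw dctb hqm kqgz ifga lok rke leb
Hunk 4: at line 6 remove [hqm] add [azj,qtf] -> 14 lines: xhtj gzuqm yel uykw pqblp kgvw dctb azj qtf kqgz ifga lok rke leb
Hunk 5: at line 1 remove [gzuqm,yel,uykw] add [ksyaf,tqo,adeik] -> 14 lines: xhtj ksyaf tqo adeik pqblp kgvw dctb azj qtf kqgz ifga lok rke leb
Hunk 6: at line 7 remove [azj] add [cgh,vhdsr] -> 15 lines: xhtj ksyaf tqo adeik pqblp kgvw dctb cgh vhdsr qtf kqgz ifga lok rke leb
Hunk 7: at line 7 remove [cgh,vhdsr] add [mxbr,qzddo] -> 15 lines: xhtj ksyaf tqo adeik pqblp kgvw dctb mxbr qzddo qtf kqgz ifga lok rke leb
Final line count: 15

Answer: 15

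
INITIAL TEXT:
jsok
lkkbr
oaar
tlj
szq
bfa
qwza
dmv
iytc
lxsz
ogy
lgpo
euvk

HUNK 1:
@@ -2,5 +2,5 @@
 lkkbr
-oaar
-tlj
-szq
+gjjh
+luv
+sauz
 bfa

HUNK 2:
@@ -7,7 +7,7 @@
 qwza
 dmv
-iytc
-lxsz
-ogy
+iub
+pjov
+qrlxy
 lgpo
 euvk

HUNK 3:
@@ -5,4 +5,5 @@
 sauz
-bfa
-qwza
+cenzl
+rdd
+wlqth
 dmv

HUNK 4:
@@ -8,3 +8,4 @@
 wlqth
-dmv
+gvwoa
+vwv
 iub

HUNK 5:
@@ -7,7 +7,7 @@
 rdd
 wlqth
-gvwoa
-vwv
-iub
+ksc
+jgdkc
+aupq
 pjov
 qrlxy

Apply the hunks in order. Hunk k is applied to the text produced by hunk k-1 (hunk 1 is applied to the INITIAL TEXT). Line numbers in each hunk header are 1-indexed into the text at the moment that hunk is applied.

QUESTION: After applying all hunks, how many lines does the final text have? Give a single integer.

Hunk 1: at line 2 remove [oaar,tlj,szq] add [gjjh,luv,sauz] -> 13 lines: jsok lkkbr gjjh luv sauz bfa qwza dmv iytc lxsz ogy lgpo euvk
Hunk 2: at line 7 remove [iytc,lxsz,ogy] add [iub,pjov,qrlxy] -> 13 lines: jsok lkkbr gjjh luv sauz bfa qwza dmv iub pjov qrlxy lgpo euvk
Hunk 3: at line 5 remove [bfa,qwza] add [cenzl,rdd,wlqth] -> 14 lines: jsok lkkbr gjjh luv sauz cenzl rdd wlqth dmv iub pjov qrlxy lgpo euvk
Hunk 4: at line 8 remove [dmv] add [gvwoa,vwv] -> 15 lines: jsok lkkbr gjjh luv sauz cenzl rdd wlqth gvwoa vwv iub pjov qrlxy lgpo euvk
Hunk 5: at line 7 remove [gvwoa,vwv,iub] add [ksc,jgdkc,aupq] -> 15 lines: jsok lkkbr gjjh luv sauz cenzl rdd wlqth ksc jgdkc aupq pjov qrlxy lgpo euvk
Final line count: 15

Answer: 15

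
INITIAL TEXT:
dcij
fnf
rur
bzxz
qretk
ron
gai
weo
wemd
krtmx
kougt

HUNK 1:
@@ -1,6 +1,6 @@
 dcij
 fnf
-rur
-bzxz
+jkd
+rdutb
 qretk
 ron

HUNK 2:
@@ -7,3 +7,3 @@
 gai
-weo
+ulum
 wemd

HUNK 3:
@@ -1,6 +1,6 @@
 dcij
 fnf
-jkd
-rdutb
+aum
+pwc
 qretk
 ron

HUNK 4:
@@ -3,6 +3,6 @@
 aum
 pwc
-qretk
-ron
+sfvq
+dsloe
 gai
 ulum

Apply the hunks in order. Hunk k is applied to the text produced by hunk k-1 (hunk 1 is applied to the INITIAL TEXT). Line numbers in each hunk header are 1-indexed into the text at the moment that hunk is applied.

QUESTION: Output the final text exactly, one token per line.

Hunk 1: at line 1 remove [rur,bzxz] add [jkd,rdutb] -> 11 lines: dcij fnf jkd rdutb qretk ron gai weo wemd krtmx kougt
Hunk 2: at line 7 remove [weo] add [ulum] -> 11 lines: dcij fnf jkd rdutb qretk ron gai ulum wemd krtmx kougt
Hunk 3: at line 1 remove [jkd,rdutb] add [aum,pwc] -> 11 lines: dcij fnf aum pwc qretk ron gai ulum wemd krtmx kougt
Hunk 4: at line 3 remove [qretk,ron] add [sfvq,dsloe] -> 11 lines: dcij fnf aum pwc sfvq dsloe gai ulum wemd krtmx kougt

Answer: dcij
fnf
aum
pwc
sfvq
dsloe
gai
ulum
wemd
krtmx
kougt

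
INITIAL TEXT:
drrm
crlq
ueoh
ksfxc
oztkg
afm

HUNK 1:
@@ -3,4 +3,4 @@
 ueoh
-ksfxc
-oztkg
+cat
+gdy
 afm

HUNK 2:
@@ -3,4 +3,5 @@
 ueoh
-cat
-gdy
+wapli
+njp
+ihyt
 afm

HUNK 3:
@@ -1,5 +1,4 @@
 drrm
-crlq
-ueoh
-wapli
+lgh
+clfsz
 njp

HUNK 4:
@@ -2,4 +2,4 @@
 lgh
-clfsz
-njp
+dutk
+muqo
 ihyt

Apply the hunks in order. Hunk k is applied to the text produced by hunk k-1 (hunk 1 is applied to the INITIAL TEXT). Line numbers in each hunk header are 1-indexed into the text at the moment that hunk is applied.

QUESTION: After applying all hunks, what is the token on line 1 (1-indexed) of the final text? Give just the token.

Answer: drrm

Derivation:
Hunk 1: at line 3 remove [ksfxc,oztkg] add [cat,gdy] -> 6 lines: drrm crlq ueoh cat gdy afm
Hunk 2: at line 3 remove [cat,gdy] add [wapli,njp,ihyt] -> 7 lines: drrm crlq ueoh wapli njp ihyt afm
Hunk 3: at line 1 remove [crlq,ueoh,wapli] add [lgh,clfsz] -> 6 lines: drrm lgh clfsz njp ihyt afm
Hunk 4: at line 2 remove [clfsz,njp] add [dutk,muqo] -> 6 lines: drrm lgh dutk muqo ihyt afm
Final line 1: drrm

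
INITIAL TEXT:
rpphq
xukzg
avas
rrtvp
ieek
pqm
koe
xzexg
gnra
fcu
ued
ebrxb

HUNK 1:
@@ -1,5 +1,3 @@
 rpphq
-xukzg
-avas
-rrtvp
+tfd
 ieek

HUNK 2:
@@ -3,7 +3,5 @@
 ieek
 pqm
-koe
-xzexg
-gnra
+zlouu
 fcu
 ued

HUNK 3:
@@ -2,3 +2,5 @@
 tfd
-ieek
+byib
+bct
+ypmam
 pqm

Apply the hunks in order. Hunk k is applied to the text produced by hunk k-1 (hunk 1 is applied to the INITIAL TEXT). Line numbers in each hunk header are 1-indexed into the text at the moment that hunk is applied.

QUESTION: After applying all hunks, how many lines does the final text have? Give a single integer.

Hunk 1: at line 1 remove [xukzg,avas,rrtvp] add [tfd] -> 10 lines: rpphq tfd ieek pqm koe xzexg gnra fcu ued ebrxb
Hunk 2: at line 3 remove [koe,xzexg,gnra] add [zlouu] -> 8 lines: rpphq tfd ieek pqm zlouu fcu ued ebrxb
Hunk 3: at line 2 remove [ieek] add [byib,bct,ypmam] -> 10 lines: rpphq tfd byib bct ypmam pqm zlouu fcu ued ebrxb
Final line count: 10

Answer: 10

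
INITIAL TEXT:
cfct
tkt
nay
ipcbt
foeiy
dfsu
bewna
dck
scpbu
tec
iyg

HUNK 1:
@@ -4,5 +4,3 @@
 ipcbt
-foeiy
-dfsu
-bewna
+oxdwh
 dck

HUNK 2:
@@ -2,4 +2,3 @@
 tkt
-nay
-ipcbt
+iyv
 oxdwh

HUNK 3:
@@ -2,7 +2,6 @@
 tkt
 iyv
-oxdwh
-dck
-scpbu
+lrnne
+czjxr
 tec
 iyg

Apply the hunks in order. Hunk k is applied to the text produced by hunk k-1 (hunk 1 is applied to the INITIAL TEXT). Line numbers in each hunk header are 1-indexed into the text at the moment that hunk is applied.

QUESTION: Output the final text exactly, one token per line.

Hunk 1: at line 4 remove [foeiy,dfsu,bewna] add [oxdwh] -> 9 lines: cfct tkt nay ipcbt oxdwh dck scpbu tec iyg
Hunk 2: at line 2 remove [nay,ipcbt] add [iyv] -> 8 lines: cfct tkt iyv oxdwh dck scpbu tec iyg
Hunk 3: at line 2 remove [oxdwh,dck,scpbu] add [lrnne,czjxr] -> 7 lines: cfct tkt iyv lrnne czjxr tec iyg

Answer: cfct
tkt
iyv
lrnne
czjxr
tec
iyg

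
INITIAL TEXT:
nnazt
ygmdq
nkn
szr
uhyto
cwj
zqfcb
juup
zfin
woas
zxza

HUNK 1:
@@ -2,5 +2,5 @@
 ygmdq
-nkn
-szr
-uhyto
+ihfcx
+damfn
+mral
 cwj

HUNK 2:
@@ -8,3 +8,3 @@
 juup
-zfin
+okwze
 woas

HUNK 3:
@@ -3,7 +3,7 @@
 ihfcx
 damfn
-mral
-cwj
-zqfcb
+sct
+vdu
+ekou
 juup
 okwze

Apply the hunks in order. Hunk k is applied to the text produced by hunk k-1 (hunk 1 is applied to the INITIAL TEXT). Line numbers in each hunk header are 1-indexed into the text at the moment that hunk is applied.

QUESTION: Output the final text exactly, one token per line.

Hunk 1: at line 2 remove [nkn,szr,uhyto] add [ihfcx,damfn,mral] -> 11 lines: nnazt ygmdq ihfcx damfn mral cwj zqfcb juup zfin woas zxza
Hunk 2: at line 8 remove [zfin] add [okwze] -> 11 lines: nnazt ygmdq ihfcx damfn mral cwj zqfcb juup okwze woas zxza
Hunk 3: at line 3 remove [mral,cwj,zqfcb] add [sct,vdu,ekou] -> 11 lines: nnazt ygmdq ihfcx damfn sct vdu ekou juup okwze woas zxza

Answer: nnazt
ygmdq
ihfcx
damfn
sct
vdu
ekou
juup
okwze
woas
zxza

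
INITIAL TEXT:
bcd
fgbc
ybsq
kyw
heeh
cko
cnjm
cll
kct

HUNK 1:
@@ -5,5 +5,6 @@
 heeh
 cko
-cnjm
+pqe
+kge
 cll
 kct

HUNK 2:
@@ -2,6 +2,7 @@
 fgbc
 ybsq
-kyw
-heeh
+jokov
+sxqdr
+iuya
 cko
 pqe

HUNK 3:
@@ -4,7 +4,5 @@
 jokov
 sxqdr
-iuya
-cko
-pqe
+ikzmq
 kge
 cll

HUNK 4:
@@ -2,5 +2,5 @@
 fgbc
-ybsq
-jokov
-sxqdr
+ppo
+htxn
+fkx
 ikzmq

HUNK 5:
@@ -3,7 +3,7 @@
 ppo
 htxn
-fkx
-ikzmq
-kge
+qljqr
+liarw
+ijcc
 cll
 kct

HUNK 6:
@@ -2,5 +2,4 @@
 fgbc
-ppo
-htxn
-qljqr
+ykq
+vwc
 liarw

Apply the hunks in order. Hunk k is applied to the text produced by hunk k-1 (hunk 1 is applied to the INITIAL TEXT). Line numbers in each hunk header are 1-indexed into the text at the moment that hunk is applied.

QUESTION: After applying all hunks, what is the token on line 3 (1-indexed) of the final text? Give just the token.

Hunk 1: at line 5 remove [cnjm] add [pqe,kge] -> 10 lines: bcd fgbc ybsq kyw heeh cko pqe kge cll kct
Hunk 2: at line 2 remove [kyw,heeh] add [jokov,sxqdr,iuya] -> 11 lines: bcd fgbc ybsq jokov sxqdr iuya cko pqe kge cll kct
Hunk 3: at line 4 remove [iuya,cko,pqe] add [ikzmq] -> 9 lines: bcd fgbc ybsq jokov sxqdr ikzmq kge cll kct
Hunk 4: at line 2 remove [ybsq,jokov,sxqdr] add [ppo,htxn,fkx] -> 9 lines: bcd fgbc ppo htxn fkx ikzmq kge cll kct
Hunk 5: at line 3 remove [fkx,ikzmq,kge] add [qljqr,liarw,ijcc] -> 9 lines: bcd fgbc ppo htxn qljqr liarw ijcc cll kct
Hunk 6: at line 2 remove [ppo,htxn,qljqr] add [ykq,vwc] -> 8 lines: bcd fgbc ykq vwc liarw ijcc cll kct
Final line 3: ykq

Answer: ykq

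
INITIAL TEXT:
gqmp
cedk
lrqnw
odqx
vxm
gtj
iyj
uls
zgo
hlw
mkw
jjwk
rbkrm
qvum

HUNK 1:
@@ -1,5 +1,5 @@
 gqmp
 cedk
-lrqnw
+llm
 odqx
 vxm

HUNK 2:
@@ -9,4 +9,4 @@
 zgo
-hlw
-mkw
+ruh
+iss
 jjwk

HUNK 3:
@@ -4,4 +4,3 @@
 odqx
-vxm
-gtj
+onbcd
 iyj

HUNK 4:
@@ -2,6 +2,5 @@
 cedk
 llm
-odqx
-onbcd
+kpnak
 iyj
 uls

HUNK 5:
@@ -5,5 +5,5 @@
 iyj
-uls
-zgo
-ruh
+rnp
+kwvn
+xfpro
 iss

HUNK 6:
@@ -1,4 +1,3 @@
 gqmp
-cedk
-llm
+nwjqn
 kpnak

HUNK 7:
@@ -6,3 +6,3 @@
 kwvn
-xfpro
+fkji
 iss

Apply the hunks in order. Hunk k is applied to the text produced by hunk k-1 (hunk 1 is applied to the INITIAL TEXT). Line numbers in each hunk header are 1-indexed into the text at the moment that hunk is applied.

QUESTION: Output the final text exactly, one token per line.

Hunk 1: at line 1 remove [lrqnw] add [llm] -> 14 lines: gqmp cedk llm odqx vxm gtj iyj uls zgo hlw mkw jjwk rbkrm qvum
Hunk 2: at line 9 remove [hlw,mkw] add [ruh,iss] -> 14 lines: gqmp cedk llm odqx vxm gtj iyj uls zgo ruh iss jjwk rbkrm qvum
Hunk 3: at line 4 remove [vxm,gtj] add [onbcd] -> 13 lines: gqmp cedk llm odqx onbcd iyj uls zgo ruh iss jjwk rbkrm qvum
Hunk 4: at line 2 remove [odqx,onbcd] add [kpnak] -> 12 lines: gqmp cedk llm kpnak iyj uls zgo ruh iss jjwk rbkrm qvum
Hunk 5: at line 5 remove [uls,zgo,ruh] add [rnp,kwvn,xfpro] -> 12 lines: gqmp cedk llm kpnak iyj rnp kwvn xfpro iss jjwk rbkrm qvum
Hunk 6: at line 1 remove [cedk,llm] add [nwjqn] -> 11 lines: gqmp nwjqn kpnak iyj rnp kwvn xfpro iss jjwk rbkrm qvum
Hunk 7: at line 6 remove [xfpro] add [fkji] -> 11 lines: gqmp nwjqn kpnak iyj rnp kwvn fkji iss jjwk rbkrm qvum

Answer: gqmp
nwjqn
kpnak
iyj
rnp
kwvn
fkji
iss
jjwk
rbkrm
qvum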